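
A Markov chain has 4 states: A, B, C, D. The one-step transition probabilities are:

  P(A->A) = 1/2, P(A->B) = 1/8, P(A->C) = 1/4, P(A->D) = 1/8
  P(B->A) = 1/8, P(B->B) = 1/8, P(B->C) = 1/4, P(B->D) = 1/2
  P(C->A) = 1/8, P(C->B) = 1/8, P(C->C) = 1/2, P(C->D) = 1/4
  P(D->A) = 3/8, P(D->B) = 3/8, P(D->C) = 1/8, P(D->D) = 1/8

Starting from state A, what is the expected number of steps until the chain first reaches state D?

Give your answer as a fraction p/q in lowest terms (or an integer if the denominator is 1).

Let h_i = expected steps to first reach D from state i.
Boundary: h_D = 0.
First-step equations for the other states:
  h_A = 1 + 1/2*h_A + 1/8*h_B + 1/4*h_C + 1/8*h_D
  h_B = 1 + 1/8*h_A + 1/8*h_B + 1/4*h_C + 1/2*h_D
  h_C = 1 + 1/8*h_A + 1/8*h_B + 1/2*h_C + 1/4*h_D

Substituting h_D = 0 and rearranging gives the linear system (I - Q) h = 1:
  [1/2, -1/8, -1/4] . (h_A, h_B, h_C) = 1
  [-1/8, 7/8, -1/4] . (h_A, h_B, h_C) = 1
  [-1/8, -1/8, 1/2] . (h_A, h_B, h_C) = 1

Solving yields:
  h_A = 192/41
  h_B = 120/41
  h_C = 160/41

Starting state is A, so the expected hitting time is h_A = 192/41.

Answer: 192/41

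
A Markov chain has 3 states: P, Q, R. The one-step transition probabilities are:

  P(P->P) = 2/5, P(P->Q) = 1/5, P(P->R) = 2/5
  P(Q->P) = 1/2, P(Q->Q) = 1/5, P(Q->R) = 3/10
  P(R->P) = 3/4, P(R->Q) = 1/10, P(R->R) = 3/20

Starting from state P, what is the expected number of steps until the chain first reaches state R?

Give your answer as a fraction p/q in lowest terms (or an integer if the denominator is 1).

Answer: 50/19

Derivation:
Let h_i = expected steps to first reach R from state i.
Boundary: h_R = 0.
First-step equations for the other states:
  h_P = 1 + 2/5*h_P + 1/5*h_Q + 2/5*h_R
  h_Q = 1 + 1/2*h_P + 1/5*h_Q + 3/10*h_R

Substituting h_R = 0 and rearranging gives the linear system (I - Q) h = 1:
  [3/5, -1/5] . (h_P, h_Q) = 1
  [-1/2, 4/5] . (h_P, h_Q) = 1

Solving yields:
  h_P = 50/19
  h_Q = 55/19

Starting state is P, so the expected hitting time is h_P = 50/19.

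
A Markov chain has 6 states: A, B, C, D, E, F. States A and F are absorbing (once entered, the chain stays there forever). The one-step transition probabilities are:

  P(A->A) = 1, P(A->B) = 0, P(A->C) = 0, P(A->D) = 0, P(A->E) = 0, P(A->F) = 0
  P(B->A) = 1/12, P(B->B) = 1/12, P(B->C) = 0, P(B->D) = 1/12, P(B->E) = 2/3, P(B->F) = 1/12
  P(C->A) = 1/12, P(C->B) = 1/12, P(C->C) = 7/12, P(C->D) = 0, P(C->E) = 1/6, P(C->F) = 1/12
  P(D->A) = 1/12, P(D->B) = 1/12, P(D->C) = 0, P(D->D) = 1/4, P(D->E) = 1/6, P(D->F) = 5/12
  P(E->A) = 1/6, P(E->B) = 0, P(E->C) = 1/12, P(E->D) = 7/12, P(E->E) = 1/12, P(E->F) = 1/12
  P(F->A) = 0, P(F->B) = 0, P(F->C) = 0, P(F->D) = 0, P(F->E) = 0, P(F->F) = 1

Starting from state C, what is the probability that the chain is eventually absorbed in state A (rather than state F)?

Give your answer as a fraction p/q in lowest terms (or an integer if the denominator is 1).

Answer: 864/2035

Derivation:
Let a_i = P(absorbed in A | start in state i).
Boundary conditions: a_A = 1, a_F = 0.
For each transient state i, a_i = sum_j P(i->j) * a_j:
  a_B = 1/12*a_A + 1/12*a_B + 0*a_C + 1/12*a_D + 2/3*a_E + 1/12*a_F
  a_C = 1/12*a_A + 1/12*a_B + 7/12*a_C + 0*a_D + 1/6*a_E + 1/12*a_F
  a_D = 1/12*a_A + 1/12*a_B + 0*a_C + 1/4*a_D + 1/6*a_E + 5/12*a_F
  a_E = 1/6*a_A + 0*a_B + 1/12*a_C + 7/12*a_D + 1/12*a_E + 1/12*a_F

Substituting a_A = 1 and a_F = 0, rearrange to (I - Q) a = r where r[i] = P(i -> A):
  [11/12, 0, -1/12, -2/3] . (a_B, a_C, a_D, a_E) = 1/12
  [-1/12, 5/12, 0, -1/6] . (a_B, a_C, a_D, a_E) = 1/12
  [-1/12, 0, 3/4, -1/6] . (a_B, a_C, a_D, a_E) = 1/12
  [0, -1/12, -7/12, 11/12] . (a_B, a_C, a_D, a_E) = 1/6

Solving yields:
  a_B = 21/55
  a_C = 864/2035
  a_D = 96/407
  a_E = 754/2035

Starting state is C, so the absorption probability is a_C = 864/2035.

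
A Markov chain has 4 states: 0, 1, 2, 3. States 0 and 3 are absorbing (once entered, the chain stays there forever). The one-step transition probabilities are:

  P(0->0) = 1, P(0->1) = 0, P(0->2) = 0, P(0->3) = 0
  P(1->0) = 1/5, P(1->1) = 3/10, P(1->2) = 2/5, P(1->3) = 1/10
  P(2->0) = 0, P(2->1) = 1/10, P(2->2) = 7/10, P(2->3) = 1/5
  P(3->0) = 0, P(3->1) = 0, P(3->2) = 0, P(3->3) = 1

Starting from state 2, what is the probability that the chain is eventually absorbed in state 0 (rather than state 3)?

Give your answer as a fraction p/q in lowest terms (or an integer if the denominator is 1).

Answer: 2/17

Derivation:
Let a_i = P(absorbed in 0 | start in state i).
Boundary conditions: a_0 = 1, a_3 = 0.
For each transient state i, a_i = sum_j P(i->j) * a_j:
  a_1 = 1/5*a_0 + 3/10*a_1 + 2/5*a_2 + 1/10*a_3
  a_2 = 0*a_0 + 1/10*a_1 + 7/10*a_2 + 1/5*a_3

Substituting a_0 = 1 and a_3 = 0, rearrange to (I - Q) a = r where r[i] = P(i -> 0):
  [7/10, -2/5] . (a_1, a_2) = 1/5
  [-1/10, 3/10] . (a_1, a_2) = 0

Solving yields:
  a_1 = 6/17
  a_2 = 2/17

Starting state is 2, so the absorption probability is a_2 = 2/17.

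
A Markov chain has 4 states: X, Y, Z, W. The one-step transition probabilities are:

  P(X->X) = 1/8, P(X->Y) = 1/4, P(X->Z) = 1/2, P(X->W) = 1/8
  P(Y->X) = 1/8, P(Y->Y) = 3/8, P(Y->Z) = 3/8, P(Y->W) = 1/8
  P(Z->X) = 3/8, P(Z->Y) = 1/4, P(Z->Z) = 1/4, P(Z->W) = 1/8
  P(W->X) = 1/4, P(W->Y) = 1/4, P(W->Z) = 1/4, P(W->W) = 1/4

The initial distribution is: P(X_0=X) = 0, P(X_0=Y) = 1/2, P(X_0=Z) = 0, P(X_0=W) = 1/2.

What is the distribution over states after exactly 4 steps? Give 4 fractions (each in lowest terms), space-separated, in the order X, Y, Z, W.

Answer: 1873/8192 2341/8192 2807/8192 1171/8192

Derivation:
Propagating the distribution step by step (d_{t+1} = d_t * P):
d_0 = (X=0, Y=1/2, Z=0, W=1/2)
  d_1[X] = 0*1/8 + 1/2*1/8 + 0*3/8 + 1/2*1/4 = 3/16
  d_1[Y] = 0*1/4 + 1/2*3/8 + 0*1/4 + 1/2*1/4 = 5/16
  d_1[Z] = 0*1/2 + 1/2*3/8 + 0*1/4 + 1/2*1/4 = 5/16
  d_1[W] = 0*1/8 + 1/2*1/8 + 0*1/8 + 1/2*1/4 = 3/16
d_1 = (X=3/16, Y=5/16, Z=5/16, W=3/16)
  d_2[X] = 3/16*1/8 + 5/16*1/8 + 5/16*3/8 + 3/16*1/4 = 29/128
  d_2[Y] = 3/16*1/4 + 5/16*3/8 + 5/16*1/4 + 3/16*1/4 = 37/128
  d_2[Z] = 3/16*1/2 + 5/16*3/8 + 5/16*1/4 + 3/16*1/4 = 43/128
  d_2[W] = 3/16*1/8 + 5/16*1/8 + 5/16*1/8 + 3/16*1/4 = 19/128
d_2 = (X=29/128, Y=37/128, Z=43/128, W=19/128)
  d_3[X] = 29/128*1/8 + 37/128*1/8 + 43/128*3/8 + 19/128*1/4 = 233/1024
  d_3[Y] = 29/128*1/4 + 37/128*3/8 + 43/128*1/4 + 19/128*1/4 = 293/1024
  d_3[Z] = 29/128*1/2 + 37/128*3/8 + 43/128*1/4 + 19/128*1/4 = 351/1024
  d_3[W] = 29/128*1/8 + 37/128*1/8 + 43/128*1/8 + 19/128*1/4 = 147/1024
d_3 = (X=233/1024, Y=293/1024, Z=351/1024, W=147/1024)
  d_4[X] = 233/1024*1/8 + 293/1024*1/8 + 351/1024*3/8 + 147/1024*1/4 = 1873/8192
  d_4[Y] = 233/1024*1/4 + 293/1024*3/8 + 351/1024*1/4 + 147/1024*1/4 = 2341/8192
  d_4[Z] = 233/1024*1/2 + 293/1024*3/8 + 351/1024*1/4 + 147/1024*1/4 = 2807/8192
  d_4[W] = 233/1024*1/8 + 293/1024*1/8 + 351/1024*1/8 + 147/1024*1/4 = 1171/8192
d_4 = (X=1873/8192, Y=2341/8192, Z=2807/8192, W=1171/8192)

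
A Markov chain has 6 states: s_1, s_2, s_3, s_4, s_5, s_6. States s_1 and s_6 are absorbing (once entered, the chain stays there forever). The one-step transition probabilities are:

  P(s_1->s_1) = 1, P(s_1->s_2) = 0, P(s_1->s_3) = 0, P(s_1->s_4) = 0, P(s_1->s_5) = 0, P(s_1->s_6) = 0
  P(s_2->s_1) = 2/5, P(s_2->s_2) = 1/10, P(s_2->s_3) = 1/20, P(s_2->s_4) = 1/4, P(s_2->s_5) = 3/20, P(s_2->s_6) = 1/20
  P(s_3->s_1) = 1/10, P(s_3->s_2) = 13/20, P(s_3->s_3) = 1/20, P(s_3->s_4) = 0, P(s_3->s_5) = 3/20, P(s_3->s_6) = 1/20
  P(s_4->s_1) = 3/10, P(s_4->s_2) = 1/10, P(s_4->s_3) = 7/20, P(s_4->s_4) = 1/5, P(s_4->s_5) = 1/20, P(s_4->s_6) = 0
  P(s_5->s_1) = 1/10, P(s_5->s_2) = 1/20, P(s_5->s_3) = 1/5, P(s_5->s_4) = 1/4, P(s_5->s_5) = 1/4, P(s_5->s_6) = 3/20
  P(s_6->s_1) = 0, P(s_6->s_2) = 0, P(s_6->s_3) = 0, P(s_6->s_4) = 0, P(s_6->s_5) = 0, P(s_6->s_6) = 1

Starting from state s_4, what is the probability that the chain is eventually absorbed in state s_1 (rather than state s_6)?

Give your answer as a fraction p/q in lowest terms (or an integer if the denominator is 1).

Answer: 49234/56533

Derivation:
Let a_i = P(absorbed in s_1 | start in state i).
Boundary conditions: a_s_1 = 1, a_s_6 = 0.
For each transient state i, a_i = sum_j P(i->j) * a_j:
  a_s_2 = 2/5*a_s_1 + 1/10*a_s_2 + 1/20*a_s_3 + 1/4*a_s_4 + 3/20*a_s_5 + 1/20*a_s_6
  a_s_3 = 1/10*a_s_1 + 13/20*a_s_2 + 1/20*a_s_3 + 0*a_s_4 + 3/20*a_s_5 + 1/20*a_s_6
  a_s_4 = 3/10*a_s_1 + 1/10*a_s_2 + 7/20*a_s_3 + 1/5*a_s_4 + 1/20*a_s_5 + 0*a_s_6
  a_s_5 = 1/10*a_s_1 + 1/20*a_s_2 + 1/5*a_s_3 + 1/4*a_s_4 + 1/4*a_s_5 + 3/20*a_s_6

Substituting a_s_1 = 1 and a_s_6 = 0, rearrange to (I - Q) a = r where r[i] = P(i -> s_1):
  [9/10, -1/20, -1/4, -3/20] . (a_s_2, a_s_3, a_s_4, a_s_5) = 2/5
  [-13/20, 19/20, 0, -3/20] . (a_s_2, a_s_3, a_s_4, a_s_5) = 1/10
  [-1/10, -7/20, 4/5, -1/20] . (a_s_2, a_s_3, a_s_4, a_s_5) = 3/10
  [-1/20, -1/5, -1/4, 3/4] . (a_s_2, a_s_3, a_s_4, a_s_5) = 1/10

Solving yields:
  a_s_2 = 47808/56533
  a_s_3 = 44834/56533
  a_s_4 = 49234/56533
  a_s_5 = 39092/56533

Starting state is s_4, so the absorption probability is a_s_4 = 49234/56533.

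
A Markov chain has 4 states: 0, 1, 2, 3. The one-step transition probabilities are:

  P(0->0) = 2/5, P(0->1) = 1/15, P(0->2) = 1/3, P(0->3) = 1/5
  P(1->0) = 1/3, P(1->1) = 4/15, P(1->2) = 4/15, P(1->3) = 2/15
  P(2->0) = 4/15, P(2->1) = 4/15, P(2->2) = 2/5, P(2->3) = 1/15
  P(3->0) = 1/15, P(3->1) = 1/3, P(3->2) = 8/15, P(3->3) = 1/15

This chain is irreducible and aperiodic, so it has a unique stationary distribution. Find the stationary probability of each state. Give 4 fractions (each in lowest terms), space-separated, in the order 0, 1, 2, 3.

Answer: 75/253 109/506 93/253 61/506

Derivation:
The stationary distribution satisfies pi = pi * P, i.e.:
  pi_0 = 2/5*pi_0 + 1/3*pi_1 + 4/15*pi_2 + 1/15*pi_3
  pi_1 = 1/15*pi_0 + 4/15*pi_1 + 4/15*pi_2 + 1/3*pi_3
  pi_2 = 1/3*pi_0 + 4/15*pi_1 + 2/5*pi_2 + 8/15*pi_3
  pi_3 = 1/5*pi_0 + 2/15*pi_1 + 1/15*pi_2 + 1/15*pi_3
with normalization: pi_0 + pi_1 + pi_2 + pi_3 = 1.

Using the first 3 balance equations plus normalization, the linear system A*pi = b is:
  [-3/5, 1/3, 4/15, 1/15] . pi = 0
  [1/15, -11/15, 4/15, 1/3] . pi = 0
  [1/3, 4/15, -3/5, 8/15] . pi = 0
  [1, 1, 1, 1] . pi = 1

Solving yields:
  pi_0 = 75/253
  pi_1 = 109/506
  pi_2 = 93/253
  pi_3 = 61/506

Verification (pi * P):
  75/253*2/5 + 109/506*1/3 + 93/253*4/15 + 61/506*1/15 = 75/253 = pi_0  (ok)
  75/253*1/15 + 109/506*4/15 + 93/253*4/15 + 61/506*1/3 = 109/506 = pi_1  (ok)
  75/253*1/3 + 109/506*4/15 + 93/253*2/5 + 61/506*8/15 = 93/253 = pi_2  (ok)
  75/253*1/5 + 109/506*2/15 + 93/253*1/15 + 61/506*1/15 = 61/506 = pi_3  (ok)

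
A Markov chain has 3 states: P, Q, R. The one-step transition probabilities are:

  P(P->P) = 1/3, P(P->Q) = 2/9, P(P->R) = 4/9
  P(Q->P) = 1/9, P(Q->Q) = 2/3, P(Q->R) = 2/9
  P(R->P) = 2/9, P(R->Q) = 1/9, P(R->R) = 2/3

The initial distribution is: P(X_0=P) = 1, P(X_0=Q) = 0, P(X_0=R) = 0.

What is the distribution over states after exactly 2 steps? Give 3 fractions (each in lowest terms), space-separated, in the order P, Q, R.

Propagating the distribution step by step (d_{t+1} = d_t * P):
d_0 = (P=1, Q=0, R=0)
  d_1[P] = 1*1/3 + 0*1/9 + 0*2/9 = 1/3
  d_1[Q] = 1*2/9 + 0*2/3 + 0*1/9 = 2/9
  d_1[R] = 1*4/9 + 0*2/9 + 0*2/3 = 4/9
d_1 = (P=1/3, Q=2/9, R=4/9)
  d_2[P] = 1/3*1/3 + 2/9*1/9 + 4/9*2/9 = 19/81
  d_2[Q] = 1/3*2/9 + 2/9*2/3 + 4/9*1/9 = 22/81
  d_2[R] = 1/3*4/9 + 2/9*2/9 + 4/9*2/3 = 40/81
d_2 = (P=19/81, Q=22/81, R=40/81)

Answer: 19/81 22/81 40/81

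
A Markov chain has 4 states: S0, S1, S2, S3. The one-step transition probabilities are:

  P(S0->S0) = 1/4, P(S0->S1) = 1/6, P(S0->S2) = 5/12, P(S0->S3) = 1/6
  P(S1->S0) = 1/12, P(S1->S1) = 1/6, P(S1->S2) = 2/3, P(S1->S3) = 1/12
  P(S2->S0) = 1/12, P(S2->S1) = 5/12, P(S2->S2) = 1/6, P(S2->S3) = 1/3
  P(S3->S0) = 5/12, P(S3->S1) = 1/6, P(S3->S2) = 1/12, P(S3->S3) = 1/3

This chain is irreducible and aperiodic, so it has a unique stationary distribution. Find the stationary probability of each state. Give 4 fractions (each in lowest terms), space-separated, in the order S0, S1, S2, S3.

Answer: 9/46 17/69 22/69 11/46

Derivation:
The stationary distribution satisfies pi = pi * P, i.e.:
  pi_S0 = 1/4*pi_S0 + 1/12*pi_S1 + 1/12*pi_S2 + 5/12*pi_S3
  pi_S1 = 1/6*pi_S0 + 1/6*pi_S1 + 5/12*pi_S2 + 1/6*pi_S3
  pi_S2 = 5/12*pi_S0 + 2/3*pi_S1 + 1/6*pi_S2 + 1/12*pi_S3
  pi_S3 = 1/6*pi_S0 + 1/12*pi_S1 + 1/3*pi_S2 + 1/3*pi_S3
with normalization: pi_S0 + pi_S1 + pi_S2 + pi_S3 = 1.

Using the first 3 balance equations plus normalization, the linear system A*pi = b is:
  [-3/4, 1/12, 1/12, 5/12] . pi = 0
  [1/6, -5/6, 5/12, 1/6] . pi = 0
  [5/12, 2/3, -5/6, 1/12] . pi = 0
  [1, 1, 1, 1] . pi = 1

Solving yields:
  pi_S0 = 9/46
  pi_S1 = 17/69
  pi_S2 = 22/69
  pi_S3 = 11/46

Verification (pi * P):
  9/46*1/4 + 17/69*1/12 + 22/69*1/12 + 11/46*5/12 = 9/46 = pi_S0  (ok)
  9/46*1/6 + 17/69*1/6 + 22/69*5/12 + 11/46*1/6 = 17/69 = pi_S1  (ok)
  9/46*5/12 + 17/69*2/3 + 22/69*1/6 + 11/46*1/12 = 22/69 = pi_S2  (ok)
  9/46*1/6 + 17/69*1/12 + 22/69*1/3 + 11/46*1/3 = 11/46 = pi_S3  (ok)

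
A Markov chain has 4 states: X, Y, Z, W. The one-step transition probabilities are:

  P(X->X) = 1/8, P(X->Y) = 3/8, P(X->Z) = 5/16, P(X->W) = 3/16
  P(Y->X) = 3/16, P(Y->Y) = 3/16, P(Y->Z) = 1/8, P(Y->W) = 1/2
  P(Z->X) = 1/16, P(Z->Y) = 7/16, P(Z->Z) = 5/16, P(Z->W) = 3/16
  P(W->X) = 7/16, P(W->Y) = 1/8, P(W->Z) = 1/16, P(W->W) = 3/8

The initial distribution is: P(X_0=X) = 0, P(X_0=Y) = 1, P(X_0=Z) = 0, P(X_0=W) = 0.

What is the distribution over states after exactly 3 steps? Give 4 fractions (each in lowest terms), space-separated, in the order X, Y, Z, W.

Propagating the distribution step by step (d_{t+1} = d_t * P):
d_0 = (X=0, Y=1, Z=0, W=0)
  d_1[X] = 0*1/8 + 1*3/16 + 0*1/16 + 0*7/16 = 3/16
  d_1[Y] = 0*3/8 + 1*3/16 + 0*7/16 + 0*1/8 = 3/16
  d_1[Z] = 0*5/16 + 1*1/8 + 0*5/16 + 0*1/16 = 1/8
  d_1[W] = 0*3/16 + 1*1/2 + 0*3/16 + 0*3/8 = 1/2
d_1 = (X=3/16, Y=3/16, Z=1/8, W=1/2)
  d_2[X] = 3/16*1/8 + 3/16*3/16 + 1/8*1/16 + 1/2*7/16 = 73/256
  d_2[Y] = 3/16*3/8 + 3/16*3/16 + 1/8*7/16 + 1/2*1/8 = 57/256
  d_2[Z] = 3/16*5/16 + 3/16*1/8 + 1/8*5/16 + 1/2*1/16 = 39/256
  d_2[W] = 3/16*3/16 + 3/16*1/2 + 1/8*3/16 + 1/2*3/8 = 87/256
d_2 = (X=73/256, Y=57/256, Z=39/256, W=87/256)
  d_3[X] = 73/256*1/8 + 57/256*3/16 + 39/256*1/16 + 87/256*7/16 = 965/4096
  d_3[Y] = 73/256*3/8 + 57/256*3/16 + 39/256*7/16 + 87/256*1/8 = 33/128
  d_3[Z] = 73/256*5/16 + 57/256*1/8 + 39/256*5/16 + 87/256*1/16 = 761/4096
  d_3[W] = 73/256*3/16 + 57/256*1/2 + 39/256*3/16 + 87/256*3/8 = 657/2048
d_3 = (X=965/4096, Y=33/128, Z=761/4096, W=657/2048)

Answer: 965/4096 33/128 761/4096 657/2048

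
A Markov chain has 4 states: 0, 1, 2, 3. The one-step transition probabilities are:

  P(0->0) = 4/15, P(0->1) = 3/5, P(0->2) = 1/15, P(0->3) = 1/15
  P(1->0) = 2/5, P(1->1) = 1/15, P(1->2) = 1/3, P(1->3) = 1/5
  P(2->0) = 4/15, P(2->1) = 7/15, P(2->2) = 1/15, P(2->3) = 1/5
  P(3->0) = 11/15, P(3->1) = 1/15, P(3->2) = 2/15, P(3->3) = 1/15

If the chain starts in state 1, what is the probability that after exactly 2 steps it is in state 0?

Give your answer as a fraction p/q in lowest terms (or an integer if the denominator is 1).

Computing P^2 by repeated multiplication:
P^1 =
  0: [4/15, 3/5, 1/15, 1/15]
  1: [2/5, 1/15, 1/3, 1/5]
  2: [4/15, 7/15, 1/15, 1/5]
  3: [11/15, 1/15, 2/15, 1/15]
P^2 =
  0: [17/45, 53/225, 52/225, 7/45]
  1: [83/225, 31/75, 22/225, 3/25]
  2: [19/45, 53/225, 46/225, 31/225]
  3: [23/75, 23/45, 4/45, 7/75]

(P^2)[1 -> 0] = 83/225

Answer: 83/225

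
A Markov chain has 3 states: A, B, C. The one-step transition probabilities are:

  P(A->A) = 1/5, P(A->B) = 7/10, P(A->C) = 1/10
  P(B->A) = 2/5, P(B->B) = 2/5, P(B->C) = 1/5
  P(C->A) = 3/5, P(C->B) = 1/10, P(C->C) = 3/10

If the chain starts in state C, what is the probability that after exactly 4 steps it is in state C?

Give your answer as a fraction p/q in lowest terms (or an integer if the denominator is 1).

Answer: 1817/10000

Derivation:
Computing P^4 by repeated multiplication:
P^1 =
  A: [1/5, 7/10, 1/10]
  B: [2/5, 2/5, 1/5]
  C: [3/5, 1/10, 3/10]
P^2 =
  A: [19/50, 43/100, 19/100]
  B: [9/25, 23/50, 9/50]
  C: [17/50, 49/100, 17/100]
P^3 =
  A: [181/500, 457/1000, 181/1000]
  B: [91/250, 227/500, 91/500]
  C: [183/500, 451/1000, 183/1000]
P^4 =
  A: [1819/5000, 4543/10000, 1819/10000]
  B: [909/2500, 2273/5000, 909/5000]
  C: [1817/5000, 4549/10000, 1817/10000]

(P^4)[C -> C] = 1817/10000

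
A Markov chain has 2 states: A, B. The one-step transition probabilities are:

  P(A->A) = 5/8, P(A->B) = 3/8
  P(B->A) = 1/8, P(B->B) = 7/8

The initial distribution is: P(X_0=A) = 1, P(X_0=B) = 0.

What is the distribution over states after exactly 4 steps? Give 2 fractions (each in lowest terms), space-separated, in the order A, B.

Propagating the distribution step by step (d_{t+1} = d_t * P):
d_0 = (A=1, B=0)
  d_1[A] = 1*5/8 + 0*1/8 = 5/8
  d_1[B] = 1*3/8 + 0*7/8 = 3/8
d_1 = (A=5/8, B=3/8)
  d_2[A] = 5/8*5/8 + 3/8*1/8 = 7/16
  d_2[B] = 5/8*3/8 + 3/8*7/8 = 9/16
d_2 = (A=7/16, B=9/16)
  d_3[A] = 7/16*5/8 + 9/16*1/8 = 11/32
  d_3[B] = 7/16*3/8 + 9/16*7/8 = 21/32
d_3 = (A=11/32, B=21/32)
  d_4[A] = 11/32*5/8 + 21/32*1/8 = 19/64
  d_4[B] = 11/32*3/8 + 21/32*7/8 = 45/64
d_4 = (A=19/64, B=45/64)

Answer: 19/64 45/64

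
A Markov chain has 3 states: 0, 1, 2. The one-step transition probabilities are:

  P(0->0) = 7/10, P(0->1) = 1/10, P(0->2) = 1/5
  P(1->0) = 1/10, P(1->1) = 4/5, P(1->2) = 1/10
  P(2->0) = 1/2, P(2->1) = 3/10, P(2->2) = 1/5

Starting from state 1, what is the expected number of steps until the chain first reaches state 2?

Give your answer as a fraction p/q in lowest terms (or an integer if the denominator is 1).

Let h_i = expected steps to first reach 2 from state i.
Boundary: h_2 = 0.
First-step equations for the other states:
  h_0 = 1 + 7/10*h_0 + 1/10*h_1 + 1/5*h_2
  h_1 = 1 + 1/10*h_0 + 4/5*h_1 + 1/10*h_2

Substituting h_2 = 0 and rearranging gives the linear system (I - Q) h = 1:
  [3/10, -1/10] . (h_0, h_1) = 1
  [-1/10, 1/5] . (h_0, h_1) = 1

Solving yields:
  h_0 = 6
  h_1 = 8

Starting state is 1, so the expected hitting time is h_1 = 8.

Answer: 8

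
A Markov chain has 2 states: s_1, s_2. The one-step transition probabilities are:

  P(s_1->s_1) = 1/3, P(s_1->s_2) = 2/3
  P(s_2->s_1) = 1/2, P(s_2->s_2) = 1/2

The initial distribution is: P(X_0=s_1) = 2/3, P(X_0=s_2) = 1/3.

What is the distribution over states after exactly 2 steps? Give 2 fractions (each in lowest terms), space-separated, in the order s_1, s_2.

Propagating the distribution step by step (d_{t+1} = d_t * P):
d_0 = (s_1=2/3, s_2=1/3)
  d_1[s_1] = 2/3*1/3 + 1/3*1/2 = 7/18
  d_1[s_2] = 2/3*2/3 + 1/3*1/2 = 11/18
d_1 = (s_1=7/18, s_2=11/18)
  d_2[s_1] = 7/18*1/3 + 11/18*1/2 = 47/108
  d_2[s_2] = 7/18*2/3 + 11/18*1/2 = 61/108
d_2 = (s_1=47/108, s_2=61/108)

Answer: 47/108 61/108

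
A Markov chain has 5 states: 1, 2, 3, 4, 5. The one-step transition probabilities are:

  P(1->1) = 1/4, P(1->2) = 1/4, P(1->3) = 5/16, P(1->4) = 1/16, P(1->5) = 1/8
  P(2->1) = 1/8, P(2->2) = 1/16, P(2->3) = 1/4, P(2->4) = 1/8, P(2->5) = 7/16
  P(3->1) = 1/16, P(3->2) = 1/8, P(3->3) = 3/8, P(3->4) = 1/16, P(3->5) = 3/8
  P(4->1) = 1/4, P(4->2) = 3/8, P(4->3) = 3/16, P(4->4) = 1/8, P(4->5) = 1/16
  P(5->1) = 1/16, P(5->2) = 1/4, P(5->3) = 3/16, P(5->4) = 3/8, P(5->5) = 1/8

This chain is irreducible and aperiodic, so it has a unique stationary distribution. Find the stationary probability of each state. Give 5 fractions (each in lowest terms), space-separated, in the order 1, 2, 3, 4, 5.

The stationary distribution satisfies pi = pi * P, i.e.:
  pi_1 = 1/4*pi_1 + 1/8*pi_2 + 1/16*pi_3 + 1/4*pi_4 + 1/16*pi_5
  pi_2 = 1/4*pi_1 + 1/16*pi_2 + 1/8*pi_3 + 3/8*pi_4 + 1/4*pi_5
  pi_3 = 5/16*pi_1 + 1/4*pi_2 + 3/8*pi_3 + 3/16*pi_4 + 3/16*pi_5
  pi_4 = 1/16*pi_1 + 1/8*pi_2 + 1/16*pi_3 + 1/8*pi_4 + 3/8*pi_5
  pi_5 = 1/8*pi_1 + 7/16*pi_2 + 3/8*pi_3 + 1/16*pi_4 + 1/8*pi_5
with normalization: pi_1 + pi_2 + pi_3 + pi_4 + pi_5 = 1.

Using the first 4 balance equations plus normalization, the linear system A*pi = b is:
  [-3/4, 1/8, 1/16, 1/4, 1/16] . pi = 0
  [1/4, -15/16, 1/8, 3/8, 1/4] . pi = 0
  [5/16, 1/4, -5/8, 3/16, 3/16] . pi = 0
  [1/16, 1/8, 1/16, -7/8, 3/8] . pi = 0
  [1, 1, 1, 1, 1] . pi = 1

Solving yields:
  pi_1 = 9155/70709
  pi_2 = 14106/70709
  pi_3 = 18811/70709
  pi_4 = 11400/70709
  pi_5 = 17237/70709

Verification (pi * P):
  9155/70709*1/4 + 14106/70709*1/8 + 18811/70709*1/16 + 11400/70709*1/4 + 17237/70709*1/16 = 9155/70709 = pi_1  (ok)
  9155/70709*1/4 + 14106/70709*1/16 + 18811/70709*1/8 + 11400/70709*3/8 + 17237/70709*1/4 = 14106/70709 = pi_2  (ok)
  9155/70709*5/16 + 14106/70709*1/4 + 18811/70709*3/8 + 11400/70709*3/16 + 17237/70709*3/16 = 18811/70709 = pi_3  (ok)
  9155/70709*1/16 + 14106/70709*1/8 + 18811/70709*1/16 + 11400/70709*1/8 + 17237/70709*3/8 = 11400/70709 = pi_4  (ok)
  9155/70709*1/8 + 14106/70709*7/16 + 18811/70709*3/8 + 11400/70709*1/16 + 17237/70709*1/8 = 17237/70709 = pi_5  (ok)

Answer: 9155/70709 14106/70709 18811/70709 11400/70709 17237/70709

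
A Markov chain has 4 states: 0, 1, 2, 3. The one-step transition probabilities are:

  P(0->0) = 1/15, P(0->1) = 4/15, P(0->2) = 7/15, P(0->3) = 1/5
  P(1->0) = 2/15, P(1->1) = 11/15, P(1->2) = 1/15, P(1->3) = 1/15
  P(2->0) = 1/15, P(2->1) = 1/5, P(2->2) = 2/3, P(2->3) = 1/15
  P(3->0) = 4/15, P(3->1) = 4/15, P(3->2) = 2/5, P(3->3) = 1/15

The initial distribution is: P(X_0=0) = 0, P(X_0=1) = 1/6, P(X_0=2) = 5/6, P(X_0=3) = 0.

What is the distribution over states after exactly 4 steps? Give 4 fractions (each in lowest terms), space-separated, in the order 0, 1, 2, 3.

Answer: 3332/30375 130249/303750 185/486 12278/151875

Derivation:
Propagating the distribution step by step (d_{t+1} = d_t * P):
d_0 = (0=0, 1=1/6, 2=5/6, 3=0)
  d_1[0] = 0*1/15 + 1/6*2/15 + 5/6*1/15 + 0*4/15 = 7/90
  d_1[1] = 0*4/15 + 1/6*11/15 + 5/6*1/5 + 0*4/15 = 13/45
  d_1[2] = 0*7/15 + 1/6*1/15 + 5/6*2/3 + 0*2/5 = 17/30
  d_1[3] = 0*1/5 + 1/6*1/15 + 5/6*1/15 + 0*1/15 = 1/15
d_1 = (0=7/90, 1=13/45, 2=17/30, 3=1/15)
  d_2[0] = 7/90*1/15 + 13/45*2/15 + 17/30*1/15 + 1/15*4/15 = 67/675
  d_2[1] = 7/90*4/15 + 13/45*11/15 + 17/30*1/5 + 1/15*4/15 = 491/1350
  d_2[2] = 7/90*7/15 + 13/45*1/15 + 17/30*2/3 + 1/15*2/5 = 23/50
  d_2[3] = 7/90*1/5 + 13/45*1/15 + 17/30*1/15 + 1/15*1/15 = 52/675
d_2 = (0=67/675, 1=491/1350, 2=23/50, 3=52/675)
  d_3[0] = 67/675*1/15 + 491/1350*2/15 + 23/50*1/15 + 52/675*4/15 = 2153/20250
  d_3[1] = 67/675*4/15 + 491/1350*11/15 + 23/50*1/5 + 52/675*4/15 = 4108/10125
  d_3[2] = 67/675*7/15 + 491/1350*1/15 + 23/50*2/3 + 52/675*2/5 = 8263/20250
  d_3[3] = 67/675*1/5 + 491/1350*1/15 + 23/50*1/15 + 52/675*1/15 = 809/10125
d_3 = (0=2153/20250, 1=4108/10125, 2=8263/20250, 3=809/10125)
  d_4[0] = 2153/20250*1/15 + 4108/10125*2/15 + 8263/20250*1/15 + 809/10125*4/15 = 3332/30375
  d_4[1] = 2153/20250*4/15 + 4108/10125*11/15 + 8263/20250*1/5 + 809/10125*4/15 = 130249/303750
  d_4[2] = 2153/20250*7/15 + 4108/10125*1/15 + 8263/20250*2/3 + 809/10125*2/5 = 185/486
  d_4[3] = 2153/20250*1/5 + 4108/10125*1/15 + 8263/20250*1/15 + 809/10125*1/15 = 12278/151875
d_4 = (0=3332/30375, 1=130249/303750, 2=185/486, 3=12278/151875)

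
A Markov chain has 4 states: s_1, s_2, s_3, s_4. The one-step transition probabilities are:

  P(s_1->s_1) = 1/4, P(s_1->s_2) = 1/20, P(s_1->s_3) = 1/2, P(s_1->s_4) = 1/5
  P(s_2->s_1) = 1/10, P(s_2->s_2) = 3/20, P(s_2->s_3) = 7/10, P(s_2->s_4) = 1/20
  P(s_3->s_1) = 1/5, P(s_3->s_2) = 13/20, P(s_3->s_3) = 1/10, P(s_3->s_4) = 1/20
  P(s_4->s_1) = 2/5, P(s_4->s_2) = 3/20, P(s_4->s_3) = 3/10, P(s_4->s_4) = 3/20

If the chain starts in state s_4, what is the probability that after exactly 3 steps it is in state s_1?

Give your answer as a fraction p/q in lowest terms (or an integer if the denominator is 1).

Answer: 843/4000

Derivation:
Computing P^3 by repeated multiplication:
P^1 =
  s_1: [1/4, 1/20, 1/2, 1/5]
  s_2: [1/10, 3/20, 7/10, 1/20]
  s_3: [1/5, 13/20, 1/10, 1/20]
  s_4: [2/5, 3/20, 3/10, 3/20]
P^2 =
  s_1: [99/400, 3/8, 27/100, 43/400]
  s_2: [1/5, 49/100, 6/25, 7/100]
  s_3: [31/200, 9/50, 29/50, 17/200]
  s_4: [47/200, 13/50, 19/50, 1/8]
P^3 =
  s_1: [1571/8000, 1041/4000, 891/2000, 783/8000]
  s_2: [7/40, 1/4, 61/125, 87/1000]
  s_3: [827/4000, 849/2000, 287/1000, 327/4000]
  s_4: [843/4000, 633/2000, 3/8, 391/4000]

(P^3)[s_4 -> s_1] = 843/4000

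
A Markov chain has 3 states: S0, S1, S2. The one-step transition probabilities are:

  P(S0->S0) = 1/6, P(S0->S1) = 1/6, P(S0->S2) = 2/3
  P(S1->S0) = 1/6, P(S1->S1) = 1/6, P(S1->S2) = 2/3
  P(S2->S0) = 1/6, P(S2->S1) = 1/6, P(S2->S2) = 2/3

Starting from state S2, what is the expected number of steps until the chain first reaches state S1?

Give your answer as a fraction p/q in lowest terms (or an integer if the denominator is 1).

Let h_i = expected steps to first reach S1 from state i.
Boundary: h_S1 = 0.
First-step equations for the other states:
  h_S0 = 1 + 1/6*h_S0 + 1/6*h_S1 + 2/3*h_S2
  h_S2 = 1 + 1/6*h_S0 + 1/6*h_S1 + 2/3*h_S2

Substituting h_S1 = 0 and rearranging gives the linear system (I - Q) h = 1:
  [5/6, -2/3] . (h_S0, h_S2) = 1
  [-1/6, 1/3] . (h_S0, h_S2) = 1

Solving yields:
  h_S0 = 6
  h_S2 = 6

Starting state is S2, so the expected hitting time is h_S2 = 6.

Answer: 6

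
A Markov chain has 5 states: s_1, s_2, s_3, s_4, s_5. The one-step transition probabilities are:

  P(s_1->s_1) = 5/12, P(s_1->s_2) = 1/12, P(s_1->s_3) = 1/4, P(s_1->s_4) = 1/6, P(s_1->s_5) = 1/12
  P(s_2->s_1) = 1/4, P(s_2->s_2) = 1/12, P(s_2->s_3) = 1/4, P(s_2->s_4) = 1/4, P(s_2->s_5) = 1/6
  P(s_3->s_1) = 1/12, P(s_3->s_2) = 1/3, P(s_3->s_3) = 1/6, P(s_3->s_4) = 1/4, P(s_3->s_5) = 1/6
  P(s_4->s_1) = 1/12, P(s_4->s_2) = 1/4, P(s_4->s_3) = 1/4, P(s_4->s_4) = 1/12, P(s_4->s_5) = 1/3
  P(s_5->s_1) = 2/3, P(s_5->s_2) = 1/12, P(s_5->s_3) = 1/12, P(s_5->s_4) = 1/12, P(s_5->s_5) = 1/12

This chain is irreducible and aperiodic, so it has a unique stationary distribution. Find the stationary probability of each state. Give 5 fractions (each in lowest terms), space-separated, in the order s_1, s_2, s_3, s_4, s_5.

Answer: 3787/12499 2042/12499 2583/12499 2128/12499 1959/12499

Derivation:
The stationary distribution satisfies pi = pi * P, i.e.:
  pi_s_1 = 5/12*pi_s_1 + 1/4*pi_s_2 + 1/12*pi_s_3 + 1/12*pi_s_4 + 2/3*pi_s_5
  pi_s_2 = 1/12*pi_s_1 + 1/12*pi_s_2 + 1/3*pi_s_3 + 1/4*pi_s_4 + 1/12*pi_s_5
  pi_s_3 = 1/4*pi_s_1 + 1/4*pi_s_2 + 1/6*pi_s_3 + 1/4*pi_s_4 + 1/12*pi_s_5
  pi_s_4 = 1/6*pi_s_1 + 1/4*pi_s_2 + 1/4*pi_s_3 + 1/12*pi_s_4 + 1/12*pi_s_5
  pi_s_5 = 1/12*pi_s_1 + 1/6*pi_s_2 + 1/6*pi_s_3 + 1/3*pi_s_4 + 1/12*pi_s_5
with normalization: pi_s_1 + pi_s_2 + pi_s_3 + pi_s_4 + pi_s_5 = 1.

Using the first 4 balance equations plus normalization, the linear system A*pi = b is:
  [-7/12, 1/4, 1/12, 1/12, 2/3] . pi = 0
  [1/12, -11/12, 1/3, 1/4, 1/12] . pi = 0
  [1/4, 1/4, -5/6, 1/4, 1/12] . pi = 0
  [1/6, 1/4, 1/4, -11/12, 1/12] . pi = 0
  [1, 1, 1, 1, 1] . pi = 1

Solving yields:
  pi_s_1 = 3787/12499
  pi_s_2 = 2042/12499
  pi_s_3 = 2583/12499
  pi_s_4 = 2128/12499
  pi_s_5 = 1959/12499

Verification (pi * P):
  3787/12499*5/12 + 2042/12499*1/4 + 2583/12499*1/12 + 2128/12499*1/12 + 1959/12499*2/3 = 3787/12499 = pi_s_1  (ok)
  3787/12499*1/12 + 2042/12499*1/12 + 2583/12499*1/3 + 2128/12499*1/4 + 1959/12499*1/12 = 2042/12499 = pi_s_2  (ok)
  3787/12499*1/4 + 2042/12499*1/4 + 2583/12499*1/6 + 2128/12499*1/4 + 1959/12499*1/12 = 2583/12499 = pi_s_3  (ok)
  3787/12499*1/6 + 2042/12499*1/4 + 2583/12499*1/4 + 2128/12499*1/12 + 1959/12499*1/12 = 2128/12499 = pi_s_4  (ok)
  3787/12499*1/12 + 2042/12499*1/6 + 2583/12499*1/6 + 2128/12499*1/3 + 1959/12499*1/12 = 1959/12499 = pi_s_5  (ok)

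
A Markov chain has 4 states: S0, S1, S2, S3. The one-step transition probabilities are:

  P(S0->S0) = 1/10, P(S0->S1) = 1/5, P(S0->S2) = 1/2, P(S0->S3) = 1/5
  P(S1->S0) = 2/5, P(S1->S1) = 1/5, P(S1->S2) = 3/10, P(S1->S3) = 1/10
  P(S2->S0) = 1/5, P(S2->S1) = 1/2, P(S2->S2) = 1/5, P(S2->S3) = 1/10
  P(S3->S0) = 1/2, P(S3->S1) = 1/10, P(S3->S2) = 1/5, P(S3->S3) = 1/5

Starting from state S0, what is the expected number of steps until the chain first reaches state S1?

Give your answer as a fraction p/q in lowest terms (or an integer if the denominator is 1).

Let h_i = expected steps to first reach S1 from state i.
Boundary: h_S1 = 0.
First-step equations for the other states:
  h_S0 = 1 + 1/10*h_S0 + 1/5*h_S1 + 1/2*h_S2 + 1/5*h_S3
  h_S2 = 1 + 1/5*h_S0 + 1/2*h_S1 + 1/5*h_S2 + 1/10*h_S3
  h_S3 = 1 + 1/2*h_S0 + 1/10*h_S1 + 1/5*h_S2 + 1/5*h_S3

Substituting h_S1 = 0 and rearranging gives the linear system (I - Q) h = 1:
  [9/10, -1/2, -1/5] . (h_S0, h_S2, h_S3) = 1
  [-1/5, 4/5, -1/10] . (h_S0, h_S2, h_S3) = 1
  [-1/2, -1/5, 4/5] . (h_S0, h_S2, h_S3) = 1

Solving yields:
  h_S0 = 254/73
  h_S2 = 192/73
  h_S3 = 298/73

Starting state is S0, so the expected hitting time is h_S0 = 254/73.

Answer: 254/73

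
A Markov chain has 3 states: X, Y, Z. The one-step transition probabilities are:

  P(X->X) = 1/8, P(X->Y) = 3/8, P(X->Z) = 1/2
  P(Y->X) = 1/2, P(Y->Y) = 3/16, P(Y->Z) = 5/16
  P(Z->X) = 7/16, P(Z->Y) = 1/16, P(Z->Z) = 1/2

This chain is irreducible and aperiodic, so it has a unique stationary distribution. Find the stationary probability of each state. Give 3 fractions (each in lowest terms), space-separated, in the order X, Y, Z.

The stationary distribution satisfies pi = pi * P, i.e.:
  pi_X = 1/8*pi_X + 1/2*pi_Y + 7/16*pi_Z
  pi_Y = 3/8*pi_X + 3/16*pi_Y + 1/16*pi_Z
  pi_Z = 1/2*pi_X + 5/16*pi_Y + 1/2*pi_Z
with normalization: pi_X + pi_Y + pi_Z = 1.

Using the first 2 balance equations plus normalization, the linear system A*pi = b is:
  [-7/8, 1/2, 7/16] . pi = 0
  [3/8, -13/16, 1/16] . pi = 0
  [1, 1, 1] . pi = 1

Solving yields:
  pi_X = 99/289
  pi_Y = 56/289
  pi_Z = 134/289

Verification (pi * P):
  99/289*1/8 + 56/289*1/2 + 134/289*7/16 = 99/289 = pi_X  (ok)
  99/289*3/8 + 56/289*3/16 + 134/289*1/16 = 56/289 = pi_Y  (ok)
  99/289*1/2 + 56/289*5/16 + 134/289*1/2 = 134/289 = pi_Z  (ok)

Answer: 99/289 56/289 134/289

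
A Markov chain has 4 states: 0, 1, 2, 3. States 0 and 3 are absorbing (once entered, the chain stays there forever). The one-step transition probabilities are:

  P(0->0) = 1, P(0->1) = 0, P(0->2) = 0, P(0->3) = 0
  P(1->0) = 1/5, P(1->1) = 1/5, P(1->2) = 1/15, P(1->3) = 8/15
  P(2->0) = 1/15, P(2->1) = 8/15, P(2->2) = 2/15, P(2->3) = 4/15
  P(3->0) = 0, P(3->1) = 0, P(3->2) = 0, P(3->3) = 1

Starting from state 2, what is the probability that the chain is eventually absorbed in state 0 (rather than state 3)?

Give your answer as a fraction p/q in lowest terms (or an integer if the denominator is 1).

Let a_i = P(absorbed in 0 | start in state i).
Boundary conditions: a_0 = 1, a_3 = 0.
For each transient state i, a_i = sum_j P(i->j) * a_j:
  a_1 = 1/5*a_0 + 1/5*a_1 + 1/15*a_2 + 8/15*a_3
  a_2 = 1/15*a_0 + 8/15*a_1 + 2/15*a_2 + 4/15*a_3

Substituting a_0 = 1 and a_3 = 0, rearrange to (I - Q) a = r where r[i] = P(i -> 0):
  [4/5, -1/15] . (a_1, a_2) = 1/5
  [-8/15, 13/15] . (a_1, a_2) = 1/15

Solving yields:
  a_1 = 10/37
  a_2 = 9/37

Starting state is 2, so the absorption probability is a_2 = 9/37.

Answer: 9/37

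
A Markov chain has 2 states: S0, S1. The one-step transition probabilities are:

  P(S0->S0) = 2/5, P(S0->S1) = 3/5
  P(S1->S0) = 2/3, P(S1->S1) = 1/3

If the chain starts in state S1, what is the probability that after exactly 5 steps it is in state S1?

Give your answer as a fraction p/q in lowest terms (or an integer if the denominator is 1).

Answer: 71833/151875

Derivation:
Computing P^5 by repeated multiplication:
P^1 =
  S0: [2/5, 3/5]
  S1: [2/3, 1/3]
P^2 =
  S0: [14/25, 11/25]
  S1: [22/45, 23/45]
P^3 =
  S0: [194/375, 181/375]
  S1: [362/675, 313/675]
P^4 =
  S0: [2974/5625, 2651/5625]
  S1: [5302/10125, 4823/10125]
P^5 =
  S0: [44354/84375, 40021/84375]
  S1: [80042/151875, 71833/151875]

(P^5)[S1 -> S1] = 71833/151875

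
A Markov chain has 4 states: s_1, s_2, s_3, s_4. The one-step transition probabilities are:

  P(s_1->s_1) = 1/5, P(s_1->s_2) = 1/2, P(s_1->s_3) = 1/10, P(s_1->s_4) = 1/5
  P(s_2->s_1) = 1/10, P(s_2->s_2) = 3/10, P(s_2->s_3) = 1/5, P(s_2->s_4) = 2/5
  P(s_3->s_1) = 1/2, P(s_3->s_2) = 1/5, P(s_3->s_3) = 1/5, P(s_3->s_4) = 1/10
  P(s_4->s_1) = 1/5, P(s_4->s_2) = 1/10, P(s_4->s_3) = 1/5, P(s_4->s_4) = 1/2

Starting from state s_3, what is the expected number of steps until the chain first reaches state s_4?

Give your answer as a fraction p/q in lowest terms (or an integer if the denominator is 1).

Let h_i = expected steps to first reach s_4 from state i.
Boundary: h_s_4 = 0.
First-step equations for the other states:
  h_s_1 = 1 + 1/5*h_s_1 + 1/2*h_s_2 + 1/10*h_s_3 + 1/5*h_s_4
  h_s_2 = 1 + 1/10*h_s_1 + 3/10*h_s_2 + 1/5*h_s_3 + 2/5*h_s_4
  h_s_3 = 1 + 1/2*h_s_1 + 1/5*h_s_2 + 1/5*h_s_3 + 1/10*h_s_4

Substituting h_s_4 = 0 and rearranging gives the linear system (I - Q) h = 1:
  [4/5, -1/2, -1/10] . (h_s_1, h_s_2, h_s_3) = 1
  [-1/10, 7/10, -1/5] . (h_s_1, h_s_2, h_s_3) = 1
  [-1/2, -1/5, 4/5] . (h_s_1, h_s_2, h_s_3) = 1

Solving yields:
  h_s_1 = 1110/289
  h_s_2 = 940/289
  h_s_3 = 1290/289

Starting state is s_3, so the expected hitting time is h_s_3 = 1290/289.

Answer: 1290/289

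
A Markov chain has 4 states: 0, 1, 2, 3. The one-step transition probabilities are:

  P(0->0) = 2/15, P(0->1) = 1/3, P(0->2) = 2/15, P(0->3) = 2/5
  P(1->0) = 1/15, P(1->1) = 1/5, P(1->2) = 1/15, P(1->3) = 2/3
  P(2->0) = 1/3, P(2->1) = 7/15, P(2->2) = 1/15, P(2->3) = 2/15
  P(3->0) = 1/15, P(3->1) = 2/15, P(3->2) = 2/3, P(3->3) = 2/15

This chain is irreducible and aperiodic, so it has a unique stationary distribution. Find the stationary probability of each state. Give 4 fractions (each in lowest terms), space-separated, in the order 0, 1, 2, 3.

Answer: 869/5890 794/2945 1569/5890 932/2945

Derivation:
The stationary distribution satisfies pi = pi * P, i.e.:
  pi_0 = 2/15*pi_0 + 1/15*pi_1 + 1/3*pi_2 + 1/15*pi_3
  pi_1 = 1/3*pi_0 + 1/5*pi_1 + 7/15*pi_2 + 2/15*pi_3
  pi_2 = 2/15*pi_0 + 1/15*pi_1 + 1/15*pi_2 + 2/3*pi_3
  pi_3 = 2/5*pi_0 + 2/3*pi_1 + 2/15*pi_2 + 2/15*pi_3
with normalization: pi_0 + pi_1 + pi_2 + pi_3 = 1.

Using the first 3 balance equations plus normalization, the linear system A*pi = b is:
  [-13/15, 1/15, 1/3, 1/15] . pi = 0
  [1/3, -4/5, 7/15, 2/15] . pi = 0
  [2/15, 1/15, -14/15, 2/3] . pi = 0
  [1, 1, 1, 1] . pi = 1

Solving yields:
  pi_0 = 869/5890
  pi_1 = 794/2945
  pi_2 = 1569/5890
  pi_3 = 932/2945

Verification (pi * P):
  869/5890*2/15 + 794/2945*1/15 + 1569/5890*1/3 + 932/2945*1/15 = 869/5890 = pi_0  (ok)
  869/5890*1/3 + 794/2945*1/5 + 1569/5890*7/15 + 932/2945*2/15 = 794/2945 = pi_1  (ok)
  869/5890*2/15 + 794/2945*1/15 + 1569/5890*1/15 + 932/2945*2/3 = 1569/5890 = pi_2  (ok)
  869/5890*2/5 + 794/2945*2/3 + 1569/5890*2/15 + 932/2945*2/15 = 932/2945 = pi_3  (ok)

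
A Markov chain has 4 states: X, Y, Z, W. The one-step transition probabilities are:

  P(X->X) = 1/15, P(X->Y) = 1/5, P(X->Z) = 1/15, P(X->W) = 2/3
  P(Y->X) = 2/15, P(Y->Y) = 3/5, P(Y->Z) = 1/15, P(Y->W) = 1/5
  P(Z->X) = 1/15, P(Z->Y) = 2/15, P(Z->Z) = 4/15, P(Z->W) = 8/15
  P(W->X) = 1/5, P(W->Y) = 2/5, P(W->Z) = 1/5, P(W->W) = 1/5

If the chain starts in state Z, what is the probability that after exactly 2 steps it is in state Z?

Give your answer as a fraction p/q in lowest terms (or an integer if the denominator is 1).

Computing P^2 by repeated multiplication:
P^1 =
  X: [1/15, 1/5, 1/15, 2/3]
  Y: [2/15, 3/5, 1/15, 1/5]
  Z: [1/15, 2/15, 4/15, 8/15]
  W: [1/5, 2/5, 1/5, 1/5]
P^2 =
  X: [38/225, 92/225, 38/225, 19/75]
  Y: [2/15, 107/225, 8/75, 64/225]
  Z: [11/75, 77/225, 43/225, 8/25]
  W: [3/25, 29/75, 2/15, 9/25]

(P^2)[Z -> Z] = 43/225

Answer: 43/225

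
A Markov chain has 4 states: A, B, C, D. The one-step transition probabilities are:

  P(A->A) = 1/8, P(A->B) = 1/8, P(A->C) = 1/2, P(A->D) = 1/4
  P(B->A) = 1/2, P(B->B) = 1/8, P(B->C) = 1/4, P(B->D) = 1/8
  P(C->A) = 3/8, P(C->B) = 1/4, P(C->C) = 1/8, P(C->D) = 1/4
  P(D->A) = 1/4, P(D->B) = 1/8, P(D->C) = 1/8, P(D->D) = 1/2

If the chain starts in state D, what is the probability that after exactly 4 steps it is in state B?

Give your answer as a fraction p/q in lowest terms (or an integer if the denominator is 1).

Computing P^4 by repeated multiplication:
P^1 =
  A: [1/8, 1/8, 1/2, 1/4]
  B: [1/2, 1/8, 1/4, 1/8]
  C: [3/8, 1/4, 1/8, 1/4]
  D: [1/4, 1/8, 1/8, 1/2]
P^2 =
  A: [21/64, 3/16, 3/16, 19/64]
  B: [1/4, 5/32, 21/64, 17/64]
  C: [9/32, 9/64, 19/64, 9/32]
  D: [17/64, 9/64, 15/64, 23/64]
P^3 =
  A: [143/512, 19/128, 139/512, 77/256]
  B: [153/512, 85/512, 61/256, 19/64]
  C: [147/512, 83/512, 127/512, 155/512]
  D: [9/32, 79/512, 31/128, 165/512]
P^4 =
  A: [293/1024, 651/4096, 1017/4096, 157/512]
  B: [1163/4096, 317/2048, 33/128, 1243/4096]
  C: [585/2048, 639/4096, 259/1024, 1251/4096]
  D: [581/2048, 159/1024, 1023/4096, 1275/4096]

(P^4)[D -> B] = 159/1024

Answer: 159/1024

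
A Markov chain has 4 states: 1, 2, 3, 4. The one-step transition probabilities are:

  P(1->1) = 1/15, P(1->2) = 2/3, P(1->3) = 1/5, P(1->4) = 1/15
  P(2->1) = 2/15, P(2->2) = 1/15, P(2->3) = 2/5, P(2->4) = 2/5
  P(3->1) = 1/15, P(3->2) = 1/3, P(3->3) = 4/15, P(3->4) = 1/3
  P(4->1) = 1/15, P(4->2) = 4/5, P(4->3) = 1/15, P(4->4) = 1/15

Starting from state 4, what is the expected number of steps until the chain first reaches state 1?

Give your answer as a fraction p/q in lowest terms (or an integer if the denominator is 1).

Answer: 5205/484

Derivation:
Let h_i = expected steps to first reach 1 from state i.
Boundary: h_1 = 0.
First-step equations for the other states:
  h_2 = 1 + 2/15*h_1 + 1/15*h_2 + 2/5*h_3 + 2/5*h_4
  h_3 = 1 + 1/15*h_1 + 1/3*h_2 + 4/15*h_3 + 1/3*h_4
  h_4 = 1 + 1/15*h_1 + 4/5*h_2 + 1/15*h_3 + 1/15*h_4

Substituting h_1 = 0 and rearranging gives the linear system (I - Q) h = 1:
  [14/15, -2/5, -2/5] . (h_2, h_3, h_4) = 1
  [-1/3, 11/15, -1/3] . (h_2, h_3, h_4) = 1
  [-4/5, -1/15, 14/15] . (h_2, h_3, h_4) = 1

Solving yields:
  h_2 = 5025/484
  h_3 = 2655/242
  h_4 = 5205/484

Starting state is 4, so the expected hitting time is h_4 = 5205/484.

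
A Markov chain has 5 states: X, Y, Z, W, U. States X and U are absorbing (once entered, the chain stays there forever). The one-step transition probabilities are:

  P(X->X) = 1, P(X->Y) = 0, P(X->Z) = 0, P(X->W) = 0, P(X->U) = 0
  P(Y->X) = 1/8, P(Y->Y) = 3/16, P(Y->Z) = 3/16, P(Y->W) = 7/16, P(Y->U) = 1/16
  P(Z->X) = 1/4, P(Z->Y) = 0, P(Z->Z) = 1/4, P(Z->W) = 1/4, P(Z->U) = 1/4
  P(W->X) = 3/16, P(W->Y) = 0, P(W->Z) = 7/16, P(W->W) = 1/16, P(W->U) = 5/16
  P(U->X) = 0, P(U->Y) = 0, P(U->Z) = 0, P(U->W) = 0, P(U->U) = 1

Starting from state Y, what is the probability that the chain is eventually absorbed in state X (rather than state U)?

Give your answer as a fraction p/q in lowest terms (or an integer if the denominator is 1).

Answer: 121/247

Derivation:
Let a_i = P(absorbed in X | start in state i).
Boundary conditions: a_X = 1, a_U = 0.
For each transient state i, a_i = sum_j P(i->j) * a_j:
  a_Y = 1/8*a_X + 3/16*a_Y + 3/16*a_Z + 7/16*a_W + 1/16*a_U
  a_Z = 1/4*a_X + 0*a_Y + 1/4*a_Z + 1/4*a_W + 1/4*a_U
  a_W = 3/16*a_X + 0*a_Y + 7/16*a_Z + 1/16*a_W + 5/16*a_U

Substituting a_X = 1 and a_U = 0, rearrange to (I - Q) a = r where r[i] = P(i -> X):
  [13/16, -3/16, -7/16] . (a_Y, a_Z, a_W) = 1/8
  [0, 3/4, -1/4] . (a_Y, a_Z, a_W) = 1/4
  [0, -7/16, 15/16] . (a_Y, a_Z, a_W) = 3/16

Solving yields:
  a_Y = 121/247
  a_Z = 9/19
  a_W = 8/19

Starting state is Y, so the absorption probability is a_Y = 121/247.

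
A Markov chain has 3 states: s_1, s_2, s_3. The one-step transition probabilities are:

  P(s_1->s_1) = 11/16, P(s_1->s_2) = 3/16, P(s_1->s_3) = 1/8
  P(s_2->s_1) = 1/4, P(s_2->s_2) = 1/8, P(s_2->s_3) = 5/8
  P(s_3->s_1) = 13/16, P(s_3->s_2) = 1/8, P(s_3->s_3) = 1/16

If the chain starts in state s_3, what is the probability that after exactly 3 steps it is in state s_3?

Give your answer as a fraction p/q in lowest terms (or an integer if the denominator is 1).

Answer: 825/4096

Derivation:
Computing P^3 by repeated multiplication:
P^1 =
  s_1: [11/16, 3/16, 1/8]
  s_2: [1/4, 1/8, 5/8]
  s_3: [13/16, 1/8, 1/16]
P^2 =
  s_1: [159/256, 43/256, 27/128]
  s_2: [91/128, 9/64, 19/128]
  s_3: [41/64, 45/256, 47/256]
P^3 =
  s_1: [2623/4096, 671/4096, 401/2048]
  s_2: [165/256, 347/2048, 381/2048]
  s_3: [2595/4096, 169/1024, 825/4096]

(P^3)[s_3 -> s_3] = 825/4096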